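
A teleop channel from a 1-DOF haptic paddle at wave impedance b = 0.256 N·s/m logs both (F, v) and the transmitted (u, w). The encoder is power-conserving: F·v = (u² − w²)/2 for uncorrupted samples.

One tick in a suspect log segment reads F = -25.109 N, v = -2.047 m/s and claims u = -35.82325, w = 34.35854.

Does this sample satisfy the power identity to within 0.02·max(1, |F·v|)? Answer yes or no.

F·v = (-25.109)×(-2.047) = 51.39812 W.
(u² − w²)/2 = (1283.30524 − 1180.50927)/2 = 51.39798 W.
|Δ| = 0.00014;  2% of max(1, |F·v|) = 1.02796.

yes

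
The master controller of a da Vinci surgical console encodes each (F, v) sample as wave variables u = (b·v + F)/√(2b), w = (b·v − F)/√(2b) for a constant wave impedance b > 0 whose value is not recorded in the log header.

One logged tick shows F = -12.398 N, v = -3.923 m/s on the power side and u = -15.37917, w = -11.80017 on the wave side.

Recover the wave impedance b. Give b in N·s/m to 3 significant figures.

u + w = -27.1793;  u + w = √(2b)·v, so √(2b) = -27.1793/(-3.923) = 6.9282.
b = (√(2b))²/2 = 48.0000/2 = 24.0000.
(Check via u − w = 2F/√(2b): u − w = -3.5790, 2F/√(2b) = -3.5790.)

b = 24 N·s/m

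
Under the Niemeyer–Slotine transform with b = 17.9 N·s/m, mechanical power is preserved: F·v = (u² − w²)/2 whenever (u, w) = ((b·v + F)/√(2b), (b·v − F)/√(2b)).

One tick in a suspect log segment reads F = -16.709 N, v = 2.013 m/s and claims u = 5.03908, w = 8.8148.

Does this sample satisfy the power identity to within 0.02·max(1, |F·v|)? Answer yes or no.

no

F·v = (-16.709)×2.013 = -33.63522 W.
(u² − w²)/2 = (25.39233 − 77.70070)/2 = -26.15419 W.
|Δ| = 7.48103;  2% of max(1, |F·v|) = 0.67270.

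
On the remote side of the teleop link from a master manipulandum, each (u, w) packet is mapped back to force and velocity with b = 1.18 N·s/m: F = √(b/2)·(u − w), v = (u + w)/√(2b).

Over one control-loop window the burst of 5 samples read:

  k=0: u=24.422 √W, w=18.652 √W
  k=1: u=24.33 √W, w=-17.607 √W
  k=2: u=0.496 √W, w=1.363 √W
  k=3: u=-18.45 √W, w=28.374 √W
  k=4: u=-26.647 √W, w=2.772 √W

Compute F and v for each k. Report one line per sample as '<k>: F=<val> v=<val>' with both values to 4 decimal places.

0: F=4.4320 v=28.0388
1: F=32.2124 v=4.3763
2: F=-0.6660 v=1.2101
3: F=-35.9662 v=6.4600
4: F=-22.5972 v=-15.5413

k=0: u−w=5.7700, u+w=43.0740; √(b/2)=0.7681, √(2b)=1.5362; F=0.7681×5.77=4.4320, v=43.0740/1.5362=28.0388
k=1: u−w=41.9370, u+w=6.7230; √(b/2)=0.7681, √(2b)=1.5362; F=0.7681×41.937=32.2124, v=6.7230/1.5362=4.3763
k=2: u−w=-0.8670, u+w=1.8590; √(b/2)=0.7681, √(2b)=1.5362; F=0.7681×(-0.867)=-0.6660, v=1.8590/1.5362=1.2101
k=3: u−w=-46.8240, u+w=9.9240; √(b/2)=0.7681, √(2b)=1.5362; F=0.7681×(-46.824)=-35.9662, v=9.9240/1.5362=6.4600
k=4: u−w=-29.4190, u+w=-23.8750; √(b/2)=0.7681, √(2b)=1.5362; F=0.7681×(-29.419)=-22.5972, v=-23.8750/1.5362=-15.5413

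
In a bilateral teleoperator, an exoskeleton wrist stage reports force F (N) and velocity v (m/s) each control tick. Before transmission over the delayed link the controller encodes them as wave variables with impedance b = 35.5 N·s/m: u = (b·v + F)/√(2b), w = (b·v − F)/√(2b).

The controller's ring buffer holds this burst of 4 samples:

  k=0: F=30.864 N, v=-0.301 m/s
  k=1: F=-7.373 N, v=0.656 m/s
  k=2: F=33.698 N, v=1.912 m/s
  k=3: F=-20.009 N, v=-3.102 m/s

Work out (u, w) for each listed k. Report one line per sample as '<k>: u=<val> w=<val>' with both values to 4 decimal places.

0: u=2.3947 w=-4.9310
1: u=1.8888 w=3.6388
2: u=12.0546 w=4.0562
3: u=-15.4436 w=-10.6943

k=0: b·v=35.5×(-0.301)=-10.6855; √(2b)=8.4261; u=(-10.6855+30.864)/8.4261=2.3947, w=(-10.6855−30.864)/8.4261=-4.9310
k=1: b·v=35.5×0.656=23.2880; √(2b)=8.4261; u=(23.2880+(-7.373))/8.4261=1.8888, w=(23.2880−(-7.373))/8.4261=3.6388
k=2: b·v=35.5×1.912=67.8760; √(2b)=8.4261; u=(67.8760+33.698)/8.4261=12.0546, w=(67.8760−33.698)/8.4261=4.0562
k=3: b·v=35.5×(-3.102)=-110.1210; √(2b)=8.4261; u=(-110.1210+(-20.009))/8.4261=-15.4436, w=(-110.1210−(-20.009))/8.4261=-10.6943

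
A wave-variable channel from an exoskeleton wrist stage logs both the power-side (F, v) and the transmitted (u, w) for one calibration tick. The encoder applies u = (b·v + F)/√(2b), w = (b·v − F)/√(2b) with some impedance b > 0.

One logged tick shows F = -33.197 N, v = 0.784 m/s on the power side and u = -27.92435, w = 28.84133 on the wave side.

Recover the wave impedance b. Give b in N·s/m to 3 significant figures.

u + w = 0.9170;  u + w = √(2b)·v, so √(2b) = 0.9170/0.784 = 1.1696.
b = (√(2b))²/2 = 1.3680/2 = 0.6840.
(Check via u − w = 2F/√(2b): u − w = -56.7657, 2F/√(2b) = -56.7656.)

b = 0.684 N·s/m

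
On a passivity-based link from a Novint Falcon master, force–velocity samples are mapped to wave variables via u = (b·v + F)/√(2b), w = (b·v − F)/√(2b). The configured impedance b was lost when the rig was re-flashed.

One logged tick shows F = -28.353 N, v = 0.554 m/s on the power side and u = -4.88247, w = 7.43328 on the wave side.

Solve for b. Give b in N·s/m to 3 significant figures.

b = 10.6 N·s/m

u + w = 2.55081;  u + w = √(2b)·v, so √(2b) = 2.55081/0.554 = 4.60435.
b = (√(2b))²/2 = 21.20004/2 = 10.60002.
(Check via u − w = 2F/√(2b): u − w = -12.31575, 2F/√(2b) = -12.31574.)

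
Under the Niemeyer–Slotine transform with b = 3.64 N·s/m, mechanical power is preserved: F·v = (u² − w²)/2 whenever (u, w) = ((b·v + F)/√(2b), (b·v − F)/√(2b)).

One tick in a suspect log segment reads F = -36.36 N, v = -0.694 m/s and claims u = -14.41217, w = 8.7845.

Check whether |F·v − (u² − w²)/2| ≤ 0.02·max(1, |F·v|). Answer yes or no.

F·v = (-36.36)×(-0.694) = 25.2338 W.
(u² − w²)/2 = (207.7106 − 77.1674)/2 = 65.2716 W.
|Δ| = 40.0378;  2% of max(1, |F·v|) = 0.5047.

no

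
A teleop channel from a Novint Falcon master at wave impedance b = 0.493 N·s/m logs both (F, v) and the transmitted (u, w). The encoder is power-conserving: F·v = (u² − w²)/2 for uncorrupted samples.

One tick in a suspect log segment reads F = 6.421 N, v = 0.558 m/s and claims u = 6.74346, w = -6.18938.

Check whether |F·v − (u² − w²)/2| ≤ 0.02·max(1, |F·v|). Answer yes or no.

yes

F·v = 6.421×0.558 = 3.58292 W.
(u² − w²)/2 = (45.47425 − 38.30842)/2 = 3.58291 W.
|Δ| = 0.00000;  2% of max(1, |F·v|) = 0.07166.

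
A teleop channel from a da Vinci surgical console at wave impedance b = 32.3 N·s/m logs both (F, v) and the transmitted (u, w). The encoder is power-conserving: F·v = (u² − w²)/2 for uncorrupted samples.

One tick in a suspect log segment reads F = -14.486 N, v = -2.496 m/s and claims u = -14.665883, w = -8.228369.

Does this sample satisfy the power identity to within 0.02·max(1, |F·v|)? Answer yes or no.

no

F·v = (-14.486)×(-2.496) = 36.157056 W.
(u² − w²)/2 = (215.088124 − 67.706056)/2 = 73.691034 W.
|Δ| = 37.533978;  2% of max(1, |F·v|) = 0.723141.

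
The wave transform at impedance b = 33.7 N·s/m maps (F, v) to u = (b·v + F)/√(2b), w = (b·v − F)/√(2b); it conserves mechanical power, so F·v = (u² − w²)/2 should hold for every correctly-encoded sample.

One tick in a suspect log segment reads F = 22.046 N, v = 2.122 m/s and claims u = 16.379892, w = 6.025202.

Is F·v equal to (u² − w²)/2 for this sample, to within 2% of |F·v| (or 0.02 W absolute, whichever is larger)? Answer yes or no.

no

F·v = 22.046×2.122 = 46.781612 W.
(u² − w²)/2 = (268.300862 − 36.303059)/2 = 115.998901 W.
|Δ| = 69.217289;  2% of max(1, |F·v|) = 0.935632.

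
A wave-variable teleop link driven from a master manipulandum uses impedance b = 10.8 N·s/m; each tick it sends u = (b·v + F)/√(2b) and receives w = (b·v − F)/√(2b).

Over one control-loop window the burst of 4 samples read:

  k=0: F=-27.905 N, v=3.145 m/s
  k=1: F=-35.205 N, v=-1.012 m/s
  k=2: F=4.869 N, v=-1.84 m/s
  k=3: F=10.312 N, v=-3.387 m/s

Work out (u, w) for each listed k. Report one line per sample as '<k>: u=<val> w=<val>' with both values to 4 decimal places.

0: u=1.3041 w=13.3125
1: u=-9.9266 w=5.2232
2: u=-3.2281 w=-5.3234
3: u=-5.6519 w=-10.0895

k=0: b·v=10.8×3.145=33.9660; √(2b)=4.6476; u=(33.9660+(-27.905))/4.6476=1.3041, w=(33.9660−(-27.905))/4.6476=13.3125
k=1: b·v=10.8×(-1.012)=-10.9296; √(2b)=4.6476; u=(-10.9296+(-35.205))/4.6476=-9.9266, w=(-10.9296−(-35.205))/4.6476=5.2232
k=2: b·v=10.8×(-1.84)=-19.8720; √(2b)=4.6476; u=(-19.8720+4.869)/4.6476=-3.2281, w=(-19.8720−4.869)/4.6476=-5.3234
k=3: b·v=10.8×(-3.387)=-36.5796; √(2b)=4.6476; u=(-36.5796+10.312)/4.6476=-5.6519, w=(-36.5796−10.312)/4.6476=-10.0895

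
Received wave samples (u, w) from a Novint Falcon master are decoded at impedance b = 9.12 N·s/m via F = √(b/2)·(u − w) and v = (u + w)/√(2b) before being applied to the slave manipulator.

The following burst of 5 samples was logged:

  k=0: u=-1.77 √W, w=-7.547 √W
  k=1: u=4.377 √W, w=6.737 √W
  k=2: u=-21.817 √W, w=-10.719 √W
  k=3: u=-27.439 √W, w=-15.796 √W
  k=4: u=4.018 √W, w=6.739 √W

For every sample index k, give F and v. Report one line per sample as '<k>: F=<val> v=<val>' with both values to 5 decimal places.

k=0: u−w=5.77700, u+w=-9.31700; √(b/2)=2.13542, √(2b)=4.27083; F=2.13542×5.777=12.33630, v=-9.31700/4.27083=-2.18154
k=1: u−w=-2.36000, u+w=11.11400; √(b/2)=2.13542, √(2b)=4.27083; F=2.13542×(-2.36)=-5.03958, v=11.11400/4.27083=2.60230
k=2: u−w=-11.09800, u+w=-32.53600; √(b/2)=2.13542, √(2b)=4.27083; F=2.13542×(-11.098)=-23.69884, v=-32.53600/4.27083=-7.61819
k=3: u−w=-11.64300, u+w=-43.23500; √(b/2)=2.13542, √(2b)=4.27083; F=2.13542×(-11.643)=-24.86264, v=-43.23500/4.27083=-10.12332
k=4: u−w=-2.72100, u+w=10.75700; √(b/2)=2.13542, √(2b)=4.27083; F=2.13542×(-2.721)=-5.81047, v=10.75700/4.27083=2.51871

0: F=12.33630 v=-2.18154
1: F=-5.03958 v=2.60230
2: F=-23.69884 v=-7.61819
3: F=-24.86264 v=-10.12332
4: F=-5.81047 v=2.51871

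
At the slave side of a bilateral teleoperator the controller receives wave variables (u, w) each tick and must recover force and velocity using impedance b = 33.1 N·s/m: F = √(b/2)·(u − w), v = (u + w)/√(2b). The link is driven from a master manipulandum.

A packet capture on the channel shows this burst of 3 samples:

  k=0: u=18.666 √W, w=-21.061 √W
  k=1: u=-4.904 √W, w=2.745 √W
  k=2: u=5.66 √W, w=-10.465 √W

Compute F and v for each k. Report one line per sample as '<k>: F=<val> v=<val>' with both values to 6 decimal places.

k=0: u−w=39.727000, u+w=-2.395000; √(b/2)=4.068169, √(2b)=8.136338; F=4.068169×39.727=161.616155, v=-2.395000/8.136338=-0.294358
k=1: u−w=-7.649000, u+w=-2.159000; √(b/2)=4.068169, √(2b)=8.136338; F=4.068169×(-7.649)=-31.117426, v=-2.159000/8.136338=-0.265353
k=2: u−w=16.125000, u+w=-4.805000; √(b/2)=4.068169, √(2b)=8.136338; F=4.068169×16.125=65.599227, v=-4.805000/8.136338=-0.590561

0: F=161.616155 v=-0.294358
1: F=-31.117426 v=-0.265353
2: F=65.599227 v=-0.590561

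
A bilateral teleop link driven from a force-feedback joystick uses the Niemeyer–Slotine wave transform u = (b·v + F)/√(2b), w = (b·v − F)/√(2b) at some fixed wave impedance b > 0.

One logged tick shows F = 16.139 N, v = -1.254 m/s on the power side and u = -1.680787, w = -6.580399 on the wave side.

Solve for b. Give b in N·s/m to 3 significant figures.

b = 21.7 N·s/m

u + w = -8.261186;  u + w = √(2b)·v, so √(2b) = -8.261186/(-1.254) = 6.587868.
b = (√(2b))²/2 = 43.400000/2 = 21.700000.
(Check via u − w = 2F/√(2b): u − w = 4.899612, 2F/√(2b) = 4.899613.)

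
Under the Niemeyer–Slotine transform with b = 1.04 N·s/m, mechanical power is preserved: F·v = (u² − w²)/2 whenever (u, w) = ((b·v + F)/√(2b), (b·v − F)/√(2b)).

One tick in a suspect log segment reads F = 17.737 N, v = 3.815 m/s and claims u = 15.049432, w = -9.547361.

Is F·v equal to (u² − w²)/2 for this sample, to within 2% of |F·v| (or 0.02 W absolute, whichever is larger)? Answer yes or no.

F·v = 17.737×3.815 = 67.666655 W.
(u² − w²)/2 = (226.485404 − 91.152102)/2 = 67.666651 W.
|Δ| = 0.000004;  2% of max(1, |F·v|) = 1.353333.

yes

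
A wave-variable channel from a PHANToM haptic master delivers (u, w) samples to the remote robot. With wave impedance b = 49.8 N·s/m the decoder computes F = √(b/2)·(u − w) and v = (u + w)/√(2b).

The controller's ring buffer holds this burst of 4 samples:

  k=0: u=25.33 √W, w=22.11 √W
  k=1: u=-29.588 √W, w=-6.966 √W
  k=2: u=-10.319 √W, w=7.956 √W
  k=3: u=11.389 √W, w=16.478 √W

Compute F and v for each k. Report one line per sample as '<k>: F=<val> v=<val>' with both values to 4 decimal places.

k=0: u−w=3.2200, u+w=47.4400; √(b/2)=4.9900, √(2b)=9.9800; F=4.9900×3.22=16.0678, v=47.4400/9.9800=4.7535
k=1: u−w=-22.6220, u+w=-36.5540; √(b/2)=4.9900, √(2b)=9.9800; F=4.9900×(-22.622)=-112.8836, v=-36.5540/9.9800=-3.6627
k=2: u−w=-18.2750, u+w=-2.3630; √(b/2)=4.9900, √(2b)=9.9800; F=4.9900×(-18.275)=-91.1921, v=-2.3630/9.9800=-0.2368
k=3: u−w=-5.0890, u+w=27.8670; √(b/2)=4.9900, √(2b)=9.9800; F=4.9900×(-5.089)=-25.3941, v=27.8670/9.9800=2.7923

0: F=16.0678 v=4.7535
1: F=-112.8836 v=-3.6627
2: F=-91.1921 v=-0.2368
3: F=-25.3941 v=2.7923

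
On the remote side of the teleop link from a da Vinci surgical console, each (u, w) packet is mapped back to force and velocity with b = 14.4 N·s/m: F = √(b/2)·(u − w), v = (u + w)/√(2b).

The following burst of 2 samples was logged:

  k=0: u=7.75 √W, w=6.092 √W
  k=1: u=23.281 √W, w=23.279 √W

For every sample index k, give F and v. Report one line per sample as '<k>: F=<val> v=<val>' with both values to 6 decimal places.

k=0: u−w=1.658000, u+w=13.842000; √(b/2)=2.683282, √(2b)=5.366563; F=2.683282×1.658=4.448881, v=13.842000/5.366563=2.579304
k=1: u−w=0.002000, u+w=46.560000; √(b/2)=2.683282, √(2b)=5.366563; F=2.683282×0.002=0.005367, v=46.560000/5.366563=8.675944

0: F=4.448881 v=2.579304
1: F=0.005367 v=8.675944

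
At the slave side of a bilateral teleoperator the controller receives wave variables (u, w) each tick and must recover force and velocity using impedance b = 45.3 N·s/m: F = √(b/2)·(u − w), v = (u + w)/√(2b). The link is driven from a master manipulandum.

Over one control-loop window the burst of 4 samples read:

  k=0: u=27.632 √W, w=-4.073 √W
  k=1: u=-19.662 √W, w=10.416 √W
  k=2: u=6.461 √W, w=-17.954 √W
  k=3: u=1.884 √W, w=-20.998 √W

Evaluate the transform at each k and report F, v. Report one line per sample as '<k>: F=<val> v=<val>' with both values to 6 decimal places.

0: F=150.890487 v=2.475100
1: F=-143.147266 v=-0.971381
2: F=116.195907 v=-1.207450
3: F=108.900051 v=-2.008110

k=0: u−w=31.705000, u+w=23.559000; √(b/2)=4.759202, √(2b)=9.518403; F=4.759202×31.705=150.890487, v=23.559000/9.518403=2.475100
k=1: u−w=-30.078000, u+w=-9.246000; √(b/2)=4.759202, √(2b)=9.518403; F=4.759202×(-30.078)=-143.147266, v=-9.246000/9.518403=-0.971381
k=2: u−w=24.415000, u+w=-11.493000; √(b/2)=4.759202, √(2b)=9.518403; F=4.759202×24.415=116.195907, v=-11.493000/9.518403=-1.207450
k=3: u−w=22.882000, u+w=-19.114000; √(b/2)=4.759202, √(2b)=9.518403; F=4.759202×22.882=108.900051, v=-19.114000/9.518403=-2.008110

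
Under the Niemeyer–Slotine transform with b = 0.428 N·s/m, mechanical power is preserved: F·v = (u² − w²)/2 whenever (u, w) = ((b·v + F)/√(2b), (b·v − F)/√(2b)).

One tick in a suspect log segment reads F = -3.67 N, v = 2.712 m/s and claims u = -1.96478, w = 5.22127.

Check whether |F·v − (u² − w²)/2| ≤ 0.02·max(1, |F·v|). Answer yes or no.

F·v = (-3.67)×2.712 = -9.9530 W.
(u² − w²)/2 = (3.8604 − 27.2617)/2 = -11.7006 W.
|Δ| = 1.7476;  2% of max(1, |F·v|) = 0.1991.

no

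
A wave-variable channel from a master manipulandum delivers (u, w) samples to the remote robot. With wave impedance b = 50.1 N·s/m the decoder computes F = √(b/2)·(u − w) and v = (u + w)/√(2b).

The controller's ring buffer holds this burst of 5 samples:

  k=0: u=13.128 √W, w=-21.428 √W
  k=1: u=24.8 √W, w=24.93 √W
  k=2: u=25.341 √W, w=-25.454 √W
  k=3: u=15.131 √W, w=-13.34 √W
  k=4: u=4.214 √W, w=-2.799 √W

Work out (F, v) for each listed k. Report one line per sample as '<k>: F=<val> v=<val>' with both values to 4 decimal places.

0: F=172.9527 v=-0.8292
1: F=-0.6506 v=4.9680
2: F=254.2288 v=-0.0113
3: F=142.4973 v=0.1789
4: F=35.1000 v=0.1414

k=0: u−w=34.5560, u+w=-8.3000; √(b/2)=5.0050, √(2b)=10.0100; F=5.0050×34.556=172.9527, v=-8.3000/10.0100=-0.8292
k=1: u−w=-0.1300, u+w=49.7300; √(b/2)=5.0050, √(2b)=10.0100; F=5.0050×(-0.13)=-0.6506, v=49.7300/10.0100=4.9680
k=2: u−w=50.7950, u+w=-0.1130; √(b/2)=5.0050, √(2b)=10.0100; F=5.0050×50.795=254.2288, v=-0.1130/10.0100=-0.0113
k=3: u−w=28.4710, u+w=1.7910; √(b/2)=5.0050, √(2b)=10.0100; F=5.0050×28.471=142.4973, v=1.7910/10.0100=0.1789
k=4: u−w=7.0130, u+w=1.4150; √(b/2)=5.0050, √(2b)=10.0100; F=5.0050×7.013=35.1000, v=1.4150/10.0100=0.1414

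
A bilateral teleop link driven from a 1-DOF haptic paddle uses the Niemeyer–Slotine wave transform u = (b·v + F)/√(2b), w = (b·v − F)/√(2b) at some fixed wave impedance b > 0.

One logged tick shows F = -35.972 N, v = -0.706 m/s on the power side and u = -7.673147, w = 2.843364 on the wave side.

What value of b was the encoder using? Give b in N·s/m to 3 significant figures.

u + w = -4.829783;  u + w = √(2b)·v, so √(2b) = -4.829783/(-0.706) = 6.841052.
b = (√(2b))²/2 = 46.799998/2 = 23.399999.
(Check via u − w = 2F/√(2b): u − w = -10.516511, 2F/√(2b) = -10.516511.)

b = 23.4 N·s/m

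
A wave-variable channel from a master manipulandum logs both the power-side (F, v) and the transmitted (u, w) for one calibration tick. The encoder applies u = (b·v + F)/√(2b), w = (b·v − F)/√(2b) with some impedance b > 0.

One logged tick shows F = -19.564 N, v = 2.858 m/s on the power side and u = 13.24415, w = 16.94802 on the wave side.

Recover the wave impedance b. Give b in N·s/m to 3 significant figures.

b = 55.8 N·s/m

u + w = 30.19217;  u + w = √(2b)·v, so √(2b) = 30.19217/2.858 = 10.56409.
b = (√(2b))²/2 = 111.60000/2 = 55.80000.
(Check via u − w = 2F/√(2b): u − w = -3.70387, 2F/√(2b) = -3.70387.)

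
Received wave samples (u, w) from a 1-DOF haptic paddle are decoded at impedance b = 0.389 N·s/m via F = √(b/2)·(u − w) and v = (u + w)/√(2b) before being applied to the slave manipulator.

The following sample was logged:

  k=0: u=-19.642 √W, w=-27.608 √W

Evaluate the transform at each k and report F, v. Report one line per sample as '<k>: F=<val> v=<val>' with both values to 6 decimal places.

0: F=3.513178 v=-53.568812

k=0: u−w=7.966000, u+w=-47.250000; √(b/2)=0.441022, √(2b)=0.882043; F=0.441022×7.966=3.513178, v=-47.250000/0.882043=-53.568812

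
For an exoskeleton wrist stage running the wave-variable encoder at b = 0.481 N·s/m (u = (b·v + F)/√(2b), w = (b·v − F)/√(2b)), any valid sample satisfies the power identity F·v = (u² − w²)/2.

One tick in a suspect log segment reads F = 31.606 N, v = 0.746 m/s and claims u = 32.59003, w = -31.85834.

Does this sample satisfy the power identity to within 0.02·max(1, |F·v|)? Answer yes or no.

F·v = 31.606×0.746 = 23.5781 W.
(u² − w²)/2 = (1062.1101 − 1014.9538)/2 = 23.5781 W.
|Δ| = 0.0000;  2% of max(1, |F·v|) = 0.4716.

yes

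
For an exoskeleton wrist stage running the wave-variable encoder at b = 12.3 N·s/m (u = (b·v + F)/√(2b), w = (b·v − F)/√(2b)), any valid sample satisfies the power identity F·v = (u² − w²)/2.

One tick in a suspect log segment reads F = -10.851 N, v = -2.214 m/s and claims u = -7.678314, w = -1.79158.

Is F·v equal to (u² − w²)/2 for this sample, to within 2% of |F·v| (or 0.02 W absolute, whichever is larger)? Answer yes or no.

F·v = (-10.851)×(-2.214) = 24.024114 W.
(u² − w²)/2 = (58.956506 − 3.209759)/2 = 27.873373 W.
|Δ| = 3.849259;  2% of max(1, |F·v|) = 0.480482.

no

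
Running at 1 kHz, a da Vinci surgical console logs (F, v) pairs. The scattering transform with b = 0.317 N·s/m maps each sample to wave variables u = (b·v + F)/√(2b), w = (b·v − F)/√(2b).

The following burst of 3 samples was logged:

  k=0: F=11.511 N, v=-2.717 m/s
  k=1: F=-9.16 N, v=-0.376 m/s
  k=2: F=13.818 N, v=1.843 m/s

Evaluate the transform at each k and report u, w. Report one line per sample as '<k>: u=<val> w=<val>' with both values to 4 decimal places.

k=0: b·v=0.317×(-2.717)=-0.8613; √(2b)=0.7962; u=(-0.8613+11.511)/0.7962=13.3750, w=(-0.8613−11.511)/0.7962=-15.5384
k=1: b·v=0.317×(-0.376)=-0.1192; √(2b)=0.7962; u=(-0.1192+(-9.16))/0.7962=-11.6537, w=(-0.1192−(-9.16))/0.7962=11.3544
k=2: b·v=0.317×1.843=0.5842; √(2b)=0.7962; u=(0.5842+13.818)/0.7962=18.0878, w=(0.5842−13.818)/0.7962=-16.6203

0: u=13.3750 w=-15.5384
1: u=-11.6537 w=11.3544
2: u=18.0878 w=-16.6203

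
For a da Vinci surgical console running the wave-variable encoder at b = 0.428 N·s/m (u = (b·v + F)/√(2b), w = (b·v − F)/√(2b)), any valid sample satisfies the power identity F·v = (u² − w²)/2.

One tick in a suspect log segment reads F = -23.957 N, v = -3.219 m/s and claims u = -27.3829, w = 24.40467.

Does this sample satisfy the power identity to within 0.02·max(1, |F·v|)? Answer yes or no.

F·v = (-23.957)×(-3.219) = 77.1176 W.
(u² − w²)/2 = (749.8232 − 595.5879)/2 = 77.1176 W.
|Δ| = 0.0001;  2% of max(1, |F·v|) = 1.5424.

yes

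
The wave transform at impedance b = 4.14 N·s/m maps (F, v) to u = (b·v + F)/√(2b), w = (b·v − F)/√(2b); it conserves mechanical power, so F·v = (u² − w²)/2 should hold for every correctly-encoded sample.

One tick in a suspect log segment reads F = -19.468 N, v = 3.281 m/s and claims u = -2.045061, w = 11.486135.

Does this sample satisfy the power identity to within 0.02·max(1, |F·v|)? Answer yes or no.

yes

F·v = (-19.468)×3.281 = -63.874508 W.
(u² − w²)/2 = (4.182274 − 131.931297)/2 = -63.874511 W.
|Δ| = 0.000003;  2% of max(1, |F·v|) = 1.277490.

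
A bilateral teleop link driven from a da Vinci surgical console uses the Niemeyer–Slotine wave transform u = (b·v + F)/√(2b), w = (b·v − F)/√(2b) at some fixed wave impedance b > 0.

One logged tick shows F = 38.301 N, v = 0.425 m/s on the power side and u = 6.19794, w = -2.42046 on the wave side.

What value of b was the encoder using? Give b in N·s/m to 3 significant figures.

b = 39.5 N·s/m

u + w = 3.7775;  u + w = √(2b)·v, so √(2b) = 3.7775/0.425 = 8.8882.
b = (√(2b))²/2 = 78.9999/2 = 39.4999.
(Check via u − w = 2F/√(2b): u − w = 8.6184, 2F/√(2b) = 8.6184.)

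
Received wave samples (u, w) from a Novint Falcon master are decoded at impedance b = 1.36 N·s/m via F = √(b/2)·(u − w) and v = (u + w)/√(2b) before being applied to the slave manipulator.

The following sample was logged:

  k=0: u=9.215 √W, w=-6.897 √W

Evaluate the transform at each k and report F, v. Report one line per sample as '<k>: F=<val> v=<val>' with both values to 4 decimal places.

k=0: u−w=16.1120, u+w=2.3180; √(b/2)=0.8246, √(2b)=1.6492; F=0.8246×16.112=13.2863, v=2.3180/1.6492=1.4055

0: F=13.2863 v=1.4055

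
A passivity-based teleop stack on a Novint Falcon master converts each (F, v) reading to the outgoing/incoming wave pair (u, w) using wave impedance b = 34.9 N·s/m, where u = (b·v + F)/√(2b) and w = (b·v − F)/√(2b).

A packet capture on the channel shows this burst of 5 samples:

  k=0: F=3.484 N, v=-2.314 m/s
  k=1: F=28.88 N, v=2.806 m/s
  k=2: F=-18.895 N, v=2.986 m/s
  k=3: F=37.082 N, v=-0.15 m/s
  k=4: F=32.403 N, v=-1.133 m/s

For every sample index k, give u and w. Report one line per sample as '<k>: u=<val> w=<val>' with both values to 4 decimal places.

k=0: b·v=34.9×(-2.314)=-80.7586; √(2b)=8.3546; u=(-80.7586+3.484)/8.3546=-9.2493, w=(-80.7586−3.484)/8.3546=-10.0833
k=1: b·v=34.9×2.806=97.9294; √(2b)=8.3546; u=(97.9294+28.88)/8.3546=15.1783, w=(97.9294−28.88)/8.3546=8.2648
k=2: b·v=34.9×2.986=104.2114; √(2b)=8.3546; u=(104.2114+(-18.895))/8.3546=10.2119, w=(104.2114−(-18.895))/8.3546=14.7351
k=3: b·v=34.9×(-0.15)=-5.2350; √(2b)=8.3546; u=(-5.2350+37.082)/8.3546=3.8119, w=(-5.2350−37.082)/8.3546=-5.0651
k=4: b·v=34.9×(-1.133)=-39.5417; √(2b)=8.3546; u=(-39.5417+32.403)/8.3546=-0.8545, w=(-39.5417−32.403)/8.3546=-8.6113

0: u=-9.2493 w=-10.0833
1: u=15.1783 w=8.2648
2: u=10.2119 w=14.7351
3: u=3.8119 w=-5.0651
4: u=-0.8545 w=-8.6113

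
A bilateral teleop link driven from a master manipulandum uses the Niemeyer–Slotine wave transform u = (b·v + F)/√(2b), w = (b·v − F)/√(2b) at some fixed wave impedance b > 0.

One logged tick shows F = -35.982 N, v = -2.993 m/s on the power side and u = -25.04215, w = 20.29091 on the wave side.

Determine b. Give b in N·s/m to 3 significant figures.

b = 1.26 N·s/m

u + w = -4.75124;  u + w = √(2b)·v, so √(2b) = -4.75124/(-2.993) = 1.58745.
b = (√(2b))²/2 = 2.52000/2 = 1.26000.
(Check via u − w = 2F/√(2b): u − w = -45.33306, 2F/√(2b) = -45.33306.)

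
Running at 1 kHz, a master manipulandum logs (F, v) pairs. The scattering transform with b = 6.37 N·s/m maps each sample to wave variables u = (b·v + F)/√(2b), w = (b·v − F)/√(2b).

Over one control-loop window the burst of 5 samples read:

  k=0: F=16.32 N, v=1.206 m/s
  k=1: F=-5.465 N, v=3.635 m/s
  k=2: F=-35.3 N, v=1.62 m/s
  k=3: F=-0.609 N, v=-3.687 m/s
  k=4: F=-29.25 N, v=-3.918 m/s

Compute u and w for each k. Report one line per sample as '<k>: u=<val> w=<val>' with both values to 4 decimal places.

k=0: b·v=6.37×1.206=7.6822; √(2b)=3.5693; u=(7.6822+16.32)/3.5693=6.7246, w=(7.6822−16.32)/3.5693=-2.4200
k=1: b·v=6.37×3.635=23.1549; √(2b)=3.5693; u=(23.1549+(-5.465))/3.5693=4.9561, w=(23.1549−(-5.465))/3.5693=8.0183
k=2: b·v=6.37×1.62=10.3194; √(2b)=3.5693; u=(10.3194+(-35.3))/3.5693=-6.9987, w=(10.3194−(-35.3))/3.5693=12.7810
k=3: b·v=6.37×(-3.687)=-23.4862; √(2b)=3.5693; u=(-23.4862+(-0.609))/3.5693=-6.7507, w=(-23.4862−(-0.609))/3.5693=-6.4094
k=4: b·v=6.37×(-3.918)=-24.9577; √(2b)=3.5693; u=(-24.9577+(-29.25))/3.5693=-15.1871, w=(-24.9577−(-29.25))/3.5693=1.2026

0: u=6.7246 w=-2.4200
1: u=4.9561 w=8.0183
2: u=-6.9987 w=12.7810
3: u=-6.7507 w=-6.4094
4: u=-15.1871 w=1.2026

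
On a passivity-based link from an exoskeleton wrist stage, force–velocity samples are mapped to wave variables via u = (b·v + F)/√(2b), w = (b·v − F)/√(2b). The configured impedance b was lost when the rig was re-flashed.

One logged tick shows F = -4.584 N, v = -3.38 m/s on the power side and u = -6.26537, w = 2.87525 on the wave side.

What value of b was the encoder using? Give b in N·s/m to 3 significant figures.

u + w = -3.3901;  u + w = √(2b)·v, so √(2b) = -3.3901/(-3.38) = 1.0030.
b = (√(2b))²/2 = 1.0060/2 = 0.5030.
(Check via u − w = 2F/√(2b): u − w = -9.1406, 2F/√(2b) = -9.1406.)

b = 0.503 N·s/m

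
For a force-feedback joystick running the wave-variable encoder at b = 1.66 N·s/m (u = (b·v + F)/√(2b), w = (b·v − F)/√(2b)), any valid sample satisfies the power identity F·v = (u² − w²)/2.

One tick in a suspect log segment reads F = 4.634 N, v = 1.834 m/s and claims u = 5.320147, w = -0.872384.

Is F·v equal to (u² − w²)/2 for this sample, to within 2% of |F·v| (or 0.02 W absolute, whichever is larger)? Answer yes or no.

F·v = 4.634×1.834 = 8.498756 W.
(u² − w²)/2 = (28.303964 − 0.761054)/2 = 13.771455 W.
|Δ| = 5.272699;  2% of max(1, |F·v|) = 0.169975.

no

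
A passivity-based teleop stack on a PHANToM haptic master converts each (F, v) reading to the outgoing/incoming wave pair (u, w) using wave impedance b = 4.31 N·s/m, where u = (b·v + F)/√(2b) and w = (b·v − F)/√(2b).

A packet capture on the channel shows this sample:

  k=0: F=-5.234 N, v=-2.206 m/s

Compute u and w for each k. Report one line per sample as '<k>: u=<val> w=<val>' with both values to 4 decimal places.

0: u=-5.0211 w=-1.4557

k=0: b·v=4.31×(-2.206)=-9.5079; √(2b)=2.9360; u=(-9.5079+(-5.234))/2.9360=-5.0211, w=(-9.5079−(-5.234))/2.9360=-1.4557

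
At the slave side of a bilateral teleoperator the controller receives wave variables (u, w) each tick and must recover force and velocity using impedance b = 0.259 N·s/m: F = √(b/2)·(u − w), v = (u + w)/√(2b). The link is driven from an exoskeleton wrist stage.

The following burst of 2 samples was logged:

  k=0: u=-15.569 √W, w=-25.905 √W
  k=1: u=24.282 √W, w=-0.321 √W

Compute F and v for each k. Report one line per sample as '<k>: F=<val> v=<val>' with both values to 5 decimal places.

k=0: u−w=10.33600, u+w=-41.47400; √(b/2)=0.35986, √(2b)=0.71972; F=0.35986×10.336=3.71952, v=-41.47400/0.71972=-57.62501
k=1: u−w=24.60300, u+w=23.96100; √(b/2)=0.35986, √(2b)=0.71972; F=0.35986×24.603=8.85366, v=23.96100/0.71972=33.29201

0: F=3.71952 v=-57.62501
1: F=8.85366 v=33.29201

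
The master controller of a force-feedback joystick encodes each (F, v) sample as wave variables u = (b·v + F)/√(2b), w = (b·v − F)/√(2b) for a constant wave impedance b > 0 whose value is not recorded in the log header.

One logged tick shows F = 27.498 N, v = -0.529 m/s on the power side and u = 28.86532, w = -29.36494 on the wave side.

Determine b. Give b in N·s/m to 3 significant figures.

u + w = -0.4996;  u + w = √(2b)·v, so √(2b) = -0.4996/(-0.529) = 0.9445.
b = (√(2b))²/2 = 0.8920/2 = 0.4460.
(Check via u − w = 2F/√(2b): u − w = 58.2303, 2F/√(2b) = 58.2300.)

b = 0.446 N·s/m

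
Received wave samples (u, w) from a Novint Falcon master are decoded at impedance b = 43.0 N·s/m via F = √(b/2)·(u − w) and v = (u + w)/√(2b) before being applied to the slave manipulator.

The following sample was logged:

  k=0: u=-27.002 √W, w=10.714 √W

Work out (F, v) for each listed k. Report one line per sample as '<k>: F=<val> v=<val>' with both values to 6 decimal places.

0: F=-174.881898 v=-1.756380

k=0: u−w=-37.716000, u+w=-16.288000; √(b/2)=4.636809, √(2b)=9.273618; F=4.636809×(-37.716)=-174.881898, v=-16.288000/9.273618=-1.756380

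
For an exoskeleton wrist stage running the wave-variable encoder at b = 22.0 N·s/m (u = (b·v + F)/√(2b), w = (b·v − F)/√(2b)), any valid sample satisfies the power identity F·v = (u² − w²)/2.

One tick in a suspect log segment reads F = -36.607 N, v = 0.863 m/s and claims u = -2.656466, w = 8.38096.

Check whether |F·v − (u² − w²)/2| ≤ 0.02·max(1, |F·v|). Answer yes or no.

F·v = (-36.607)×0.863 = -31.591841 W.
(u² − w²)/2 = (7.056812 − 70.240491)/2 = -31.591839 W.
|Δ| = 0.000002;  2% of max(1, |F·v|) = 0.631837.

yes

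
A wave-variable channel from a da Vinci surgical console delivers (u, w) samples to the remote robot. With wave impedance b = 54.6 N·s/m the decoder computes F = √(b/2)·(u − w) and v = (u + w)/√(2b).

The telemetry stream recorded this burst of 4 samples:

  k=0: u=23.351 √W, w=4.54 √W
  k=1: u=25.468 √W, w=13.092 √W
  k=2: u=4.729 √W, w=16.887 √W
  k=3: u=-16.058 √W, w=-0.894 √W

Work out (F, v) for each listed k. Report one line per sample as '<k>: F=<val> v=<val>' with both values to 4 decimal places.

k=0: u−w=18.8110, u+w=27.8910; √(b/2)=5.2249, √(2b)=10.4499; F=5.2249×18.811=98.2863, v=27.8910/10.4499=2.6690
k=1: u−w=12.3760, u+w=38.5600; √(b/2)=5.2249, √(2b)=10.4499; F=5.2249×12.376=64.6639, v=38.5600/10.4499=3.6900
k=2: u−w=-12.1580, u+w=21.6160; √(b/2)=5.2249, √(2b)=10.4499; F=5.2249×(-12.158)=-63.5248, v=21.6160/10.4499=2.0685
k=3: u−w=-15.1640, u+w=-16.9520; √(b/2)=5.2249, √(2b)=10.4499; F=5.2249×(-15.164)=-79.2310, v=-16.9520/10.4499=-1.6222

0: F=98.2863 v=2.6690
1: F=64.6639 v=3.6900
2: F=-63.5248 v=2.0685
3: F=-79.2310 v=-1.6222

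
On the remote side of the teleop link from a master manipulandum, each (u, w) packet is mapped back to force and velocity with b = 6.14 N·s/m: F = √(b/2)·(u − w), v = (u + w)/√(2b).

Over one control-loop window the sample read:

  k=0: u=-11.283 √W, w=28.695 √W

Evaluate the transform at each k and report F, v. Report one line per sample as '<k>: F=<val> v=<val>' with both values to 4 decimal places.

0: F=-70.0471 v=4.9688

k=0: u−w=-39.9780, u+w=17.4120; √(b/2)=1.7521, √(2b)=3.5043; F=1.7521×(-39.978)=-70.0471, v=17.4120/3.5043=4.9688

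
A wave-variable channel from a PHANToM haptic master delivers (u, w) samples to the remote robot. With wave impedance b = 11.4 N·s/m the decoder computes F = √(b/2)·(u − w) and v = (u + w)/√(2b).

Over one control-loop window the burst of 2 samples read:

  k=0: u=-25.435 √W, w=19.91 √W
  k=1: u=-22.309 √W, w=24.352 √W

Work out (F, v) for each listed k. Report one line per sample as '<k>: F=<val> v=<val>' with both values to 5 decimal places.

k=0: u−w=-45.34500, u+w=-5.52500; √(b/2)=2.38747, √(2b)=4.77493; F=2.38747×(-45.345)=-108.25970, v=-5.52500/4.77493=-1.15708
k=1: u−w=-46.66100, u+w=2.04300; √(b/2)=2.38747, √(2b)=4.77493; F=2.38747×(-46.661)=-111.40161, v=2.04300/4.77493=0.42786

0: F=-108.25970 v=-1.15708
1: F=-111.40161 v=0.42786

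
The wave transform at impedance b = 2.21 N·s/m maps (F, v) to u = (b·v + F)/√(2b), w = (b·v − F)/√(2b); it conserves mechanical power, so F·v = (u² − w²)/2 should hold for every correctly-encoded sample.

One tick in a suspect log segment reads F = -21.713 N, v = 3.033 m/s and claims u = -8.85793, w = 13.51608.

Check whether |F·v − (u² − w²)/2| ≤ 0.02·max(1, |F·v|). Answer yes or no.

no

F·v = (-21.713)×3.033 = -65.8555 W.
(u² − w²)/2 = (78.4629 − 182.6844)/2 = -52.1107 W.
|Δ| = 13.7448;  2% of max(1, |F·v|) = 1.3171.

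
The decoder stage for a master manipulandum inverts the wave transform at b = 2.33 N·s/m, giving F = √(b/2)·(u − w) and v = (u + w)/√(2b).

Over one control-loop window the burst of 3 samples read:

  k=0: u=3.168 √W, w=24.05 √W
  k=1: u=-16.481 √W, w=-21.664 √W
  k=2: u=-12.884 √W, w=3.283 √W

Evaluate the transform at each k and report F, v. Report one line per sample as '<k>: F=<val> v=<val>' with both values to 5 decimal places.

0: F=-22.53902 v=12.60850
1: F=5.59428 v=-17.67033
2: F=-17.44988 v=-4.44758

k=0: u−w=-20.88200, u+w=27.21800; √(b/2)=1.07935, √(2b)=2.15870; F=1.07935×(-20.882)=-22.53902, v=27.21800/2.15870=12.60850
k=1: u−w=5.18300, u+w=-38.14500; √(b/2)=1.07935, √(2b)=2.15870; F=1.07935×5.183=5.59428, v=-38.14500/2.15870=-17.67033
k=2: u−w=-16.16700, u+w=-9.60100; √(b/2)=1.07935, √(2b)=2.15870; F=1.07935×(-16.167)=-17.44988, v=-9.60100/2.15870=-4.44758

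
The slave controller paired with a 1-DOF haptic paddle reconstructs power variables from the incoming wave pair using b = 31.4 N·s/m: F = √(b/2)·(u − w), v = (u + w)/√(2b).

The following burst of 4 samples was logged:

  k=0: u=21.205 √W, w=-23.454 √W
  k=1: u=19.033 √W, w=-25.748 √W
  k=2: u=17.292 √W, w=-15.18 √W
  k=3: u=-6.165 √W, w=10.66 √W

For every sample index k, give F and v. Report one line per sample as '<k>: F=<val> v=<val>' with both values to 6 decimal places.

k=0: u−w=44.659000, u+w=-2.249000; √(b/2)=3.962323, √(2b)=7.924645; F=3.962323×44.659=176.953363, v=-2.249000/7.924645=-0.283798
k=1: u−w=44.781000, u+w=-6.715000; √(b/2)=3.962323, √(2b)=7.924645; F=3.962323×44.781=177.436766, v=-6.715000/7.924645=-0.847357
k=2: u−w=32.472000, u+w=2.112000; √(b/2)=3.962323, √(2b)=7.924645; F=3.962323×32.472=128.664538, v=2.112000/7.924645=0.266510
k=3: u−w=-16.825000, u+w=4.495000; √(b/2)=3.962323, √(2b)=7.924645; F=3.962323×(-16.825)=-66.666077, v=4.495000/7.924645=0.567218

0: F=176.953363 v=-0.283798
1: F=177.436766 v=-0.847357
2: F=128.664538 v=0.266510
3: F=-66.666077 v=0.567218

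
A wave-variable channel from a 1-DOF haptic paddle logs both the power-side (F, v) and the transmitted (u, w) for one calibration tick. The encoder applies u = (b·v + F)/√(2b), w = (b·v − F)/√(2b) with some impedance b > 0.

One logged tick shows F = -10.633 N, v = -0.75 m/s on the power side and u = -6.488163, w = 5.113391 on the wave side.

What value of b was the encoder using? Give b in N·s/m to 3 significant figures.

b = 1.68 N·s/m

u + w = -1.374772;  u + w = √(2b)·v, so √(2b) = -1.374772/(-0.75) = 1.833029.
b = (√(2b))²/2 = 3.359997/2 = 1.679998.
(Check via u − w = 2F/√(2b): u − w = -11.601554, 2F/√(2b) = -11.601560.)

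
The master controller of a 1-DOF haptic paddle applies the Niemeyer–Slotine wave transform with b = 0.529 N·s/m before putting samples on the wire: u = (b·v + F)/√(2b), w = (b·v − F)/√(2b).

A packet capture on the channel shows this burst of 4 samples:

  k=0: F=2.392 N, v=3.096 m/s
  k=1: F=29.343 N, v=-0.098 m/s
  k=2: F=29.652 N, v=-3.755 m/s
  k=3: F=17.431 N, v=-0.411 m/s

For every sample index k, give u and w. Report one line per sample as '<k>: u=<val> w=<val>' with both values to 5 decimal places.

k=0: b·v=0.529×3.096=1.63778; √(2b)=1.02859; u=(1.63778+2.392)/1.02859=3.91777, w=(1.63778−2.392)/1.02859=-0.73325
k=1: b·v=0.529×(-0.098)=-0.05184; √(2b)=1.02859; u=(-0.05184+29.343)/1.02859=28.47697, w=(-0.05184−29.343)/1.02859=-28.57777
k=2: b·v=0.529×(-3.755)=-1.98640; √(2b)=1.02859; u=(-1.98640+29.652)/1.02859=26.89660, w=(-1.98640−29.652)/1.02859=-30.75896
k=3: b·v=0.529×(-0.411)=-0.21742; √(2b)=1.02859; u=(-0.21742+17.431)/1.02859=16.73510, w=(-0.21742−17.431)/1.02859=-17.15785

0: u=3.91777 w=-0.73325
1: u=28.47697 w=-28.57777
2: u=26.89660 w=-30.75896
3: u=16.73510 w=-17.15785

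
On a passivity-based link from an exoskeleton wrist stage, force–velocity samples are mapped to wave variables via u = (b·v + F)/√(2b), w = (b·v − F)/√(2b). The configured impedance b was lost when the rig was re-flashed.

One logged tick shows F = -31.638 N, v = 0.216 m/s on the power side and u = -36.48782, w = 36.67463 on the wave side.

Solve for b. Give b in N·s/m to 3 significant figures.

b = 0.374 N·s/m

u + w = 0.18681;  u + w = √(2b)·v, so √(2b) = 0.18681/0.216 = 0.86486.
b = (√(2b))²/2 = 0.74798/2 = 0.37399.
(Check via u − w = 2F/√(2b): u − w = -73.16245, 2F/√(2b) = -73.16319.)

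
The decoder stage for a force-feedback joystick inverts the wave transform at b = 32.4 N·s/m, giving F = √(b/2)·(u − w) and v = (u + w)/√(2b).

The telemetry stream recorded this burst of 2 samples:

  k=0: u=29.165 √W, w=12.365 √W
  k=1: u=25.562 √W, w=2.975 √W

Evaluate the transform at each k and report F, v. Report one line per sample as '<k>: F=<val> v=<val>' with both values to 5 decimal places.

k=0: u−w=16.80000, u+w=41.53000; √(b/2)=4.02492, √(2b)=8.04984; F=4.02492×16.8=67.61870, v=41.53000/8.04984=5.15911
k=1: u−w=22.58700, u+w=28.53700; √(b/2)=4.02492, √(2b)=8.04984; F=4.02492×22.587=90.91092, v=28.53700/8.04984=3.54504

0: F=67.61870 v=5.15911
1: F=90.91092 v=3.54504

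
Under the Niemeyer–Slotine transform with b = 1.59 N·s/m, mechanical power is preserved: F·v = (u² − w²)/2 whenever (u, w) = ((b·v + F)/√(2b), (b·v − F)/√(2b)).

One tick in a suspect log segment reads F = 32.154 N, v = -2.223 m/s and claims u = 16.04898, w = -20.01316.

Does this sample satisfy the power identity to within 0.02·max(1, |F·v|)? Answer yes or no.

yes

F·v = 32.154×(-2.223) = -71.4783 W.
(u² − w²)/2 = (257.5698 − 400.5266)/2 = -71.4784 W.
|Δ| = 0.0001;  2% of max(1, |F·v|) = 1.4296.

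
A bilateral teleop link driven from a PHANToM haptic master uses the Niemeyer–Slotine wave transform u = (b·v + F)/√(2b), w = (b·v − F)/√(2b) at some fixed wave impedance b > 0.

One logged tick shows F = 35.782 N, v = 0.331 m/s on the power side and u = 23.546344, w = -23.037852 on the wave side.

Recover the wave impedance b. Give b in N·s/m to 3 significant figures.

b = 1.18 N·s/m

u + w = 0.508492;  u + w = √(2b)·v, so √(2b) = 0.508492/0.331 = 1.536230.
b = (√(2b))²/2 = 2.360001/2 = 1.180001.
(Check via u − w = 2F/√(2b): u − w = 46.584196, 2F/√(2b) = 46.584182.)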